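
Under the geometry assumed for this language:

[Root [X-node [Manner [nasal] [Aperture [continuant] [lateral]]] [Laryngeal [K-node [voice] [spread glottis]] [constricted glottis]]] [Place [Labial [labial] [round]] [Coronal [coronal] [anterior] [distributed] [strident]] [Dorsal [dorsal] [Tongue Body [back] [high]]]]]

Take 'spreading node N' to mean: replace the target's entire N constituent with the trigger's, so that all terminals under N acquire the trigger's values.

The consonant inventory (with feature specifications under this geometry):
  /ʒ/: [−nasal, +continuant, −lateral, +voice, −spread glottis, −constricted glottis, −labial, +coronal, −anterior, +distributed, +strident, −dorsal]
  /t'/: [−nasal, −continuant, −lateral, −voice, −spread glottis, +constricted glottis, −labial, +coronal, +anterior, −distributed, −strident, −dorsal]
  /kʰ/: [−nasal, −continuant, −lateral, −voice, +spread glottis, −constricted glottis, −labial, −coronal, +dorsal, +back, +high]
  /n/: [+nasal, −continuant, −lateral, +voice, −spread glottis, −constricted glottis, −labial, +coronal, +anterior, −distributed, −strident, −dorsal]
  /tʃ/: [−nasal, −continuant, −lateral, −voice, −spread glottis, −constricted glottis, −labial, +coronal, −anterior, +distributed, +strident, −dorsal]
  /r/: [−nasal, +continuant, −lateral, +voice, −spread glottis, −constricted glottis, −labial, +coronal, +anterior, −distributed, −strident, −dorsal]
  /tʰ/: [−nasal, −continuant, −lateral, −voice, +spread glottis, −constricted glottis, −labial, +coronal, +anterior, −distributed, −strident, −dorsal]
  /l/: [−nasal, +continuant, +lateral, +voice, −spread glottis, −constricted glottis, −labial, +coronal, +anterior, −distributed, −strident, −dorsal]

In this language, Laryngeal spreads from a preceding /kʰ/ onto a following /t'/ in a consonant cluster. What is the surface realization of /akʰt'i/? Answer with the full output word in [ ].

[akʰtʰi]

Laryngeal immediately or transitively dominates [voice], [spread glottis], [constricted glottis].
Spreading Laryngeal from /kʰ/ onto /t'/ replaces those values with /kʰ/'s: [−voice], [+spread glottis], [−constricted glottis]. Features outside Laryngeal ([nasal], [continuant], [lateral], …) stay as in /t'/.
The resulting bundle matches /tʰ/ in the inventory; substituting it for /t'/ gives [akʰtʰi].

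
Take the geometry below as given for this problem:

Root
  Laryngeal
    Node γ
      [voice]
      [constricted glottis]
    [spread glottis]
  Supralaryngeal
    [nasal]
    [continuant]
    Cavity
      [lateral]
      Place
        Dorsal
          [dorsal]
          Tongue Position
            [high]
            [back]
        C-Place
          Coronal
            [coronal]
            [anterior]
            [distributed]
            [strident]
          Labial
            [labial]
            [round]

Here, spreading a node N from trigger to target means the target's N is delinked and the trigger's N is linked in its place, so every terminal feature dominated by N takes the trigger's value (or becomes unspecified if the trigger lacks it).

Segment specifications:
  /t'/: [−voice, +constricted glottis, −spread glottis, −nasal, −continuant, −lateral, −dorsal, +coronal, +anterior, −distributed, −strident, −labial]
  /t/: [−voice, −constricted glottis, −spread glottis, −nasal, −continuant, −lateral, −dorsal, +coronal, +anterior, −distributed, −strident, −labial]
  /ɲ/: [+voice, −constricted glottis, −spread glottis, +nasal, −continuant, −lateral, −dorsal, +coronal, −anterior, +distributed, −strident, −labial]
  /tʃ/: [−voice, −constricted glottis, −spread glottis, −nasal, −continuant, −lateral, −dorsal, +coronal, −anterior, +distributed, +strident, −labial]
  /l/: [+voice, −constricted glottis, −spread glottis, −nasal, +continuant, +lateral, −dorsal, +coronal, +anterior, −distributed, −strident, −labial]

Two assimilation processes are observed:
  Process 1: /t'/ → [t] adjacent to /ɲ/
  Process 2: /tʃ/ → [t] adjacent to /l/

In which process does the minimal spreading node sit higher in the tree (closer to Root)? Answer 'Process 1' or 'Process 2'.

In Process 1, [constricted glottis] changes, so the minimal spreading node is [constricted glottis] at depth 3.
Process 2 alters [anterior], [distributed], [strident]; the lowest common ancestor is Coronal (depth 5 from Root).
[constricted glottis] (depth 3) sits above Coronal (depth 5), making Process 1 the one with the higher spreading node.

Process 1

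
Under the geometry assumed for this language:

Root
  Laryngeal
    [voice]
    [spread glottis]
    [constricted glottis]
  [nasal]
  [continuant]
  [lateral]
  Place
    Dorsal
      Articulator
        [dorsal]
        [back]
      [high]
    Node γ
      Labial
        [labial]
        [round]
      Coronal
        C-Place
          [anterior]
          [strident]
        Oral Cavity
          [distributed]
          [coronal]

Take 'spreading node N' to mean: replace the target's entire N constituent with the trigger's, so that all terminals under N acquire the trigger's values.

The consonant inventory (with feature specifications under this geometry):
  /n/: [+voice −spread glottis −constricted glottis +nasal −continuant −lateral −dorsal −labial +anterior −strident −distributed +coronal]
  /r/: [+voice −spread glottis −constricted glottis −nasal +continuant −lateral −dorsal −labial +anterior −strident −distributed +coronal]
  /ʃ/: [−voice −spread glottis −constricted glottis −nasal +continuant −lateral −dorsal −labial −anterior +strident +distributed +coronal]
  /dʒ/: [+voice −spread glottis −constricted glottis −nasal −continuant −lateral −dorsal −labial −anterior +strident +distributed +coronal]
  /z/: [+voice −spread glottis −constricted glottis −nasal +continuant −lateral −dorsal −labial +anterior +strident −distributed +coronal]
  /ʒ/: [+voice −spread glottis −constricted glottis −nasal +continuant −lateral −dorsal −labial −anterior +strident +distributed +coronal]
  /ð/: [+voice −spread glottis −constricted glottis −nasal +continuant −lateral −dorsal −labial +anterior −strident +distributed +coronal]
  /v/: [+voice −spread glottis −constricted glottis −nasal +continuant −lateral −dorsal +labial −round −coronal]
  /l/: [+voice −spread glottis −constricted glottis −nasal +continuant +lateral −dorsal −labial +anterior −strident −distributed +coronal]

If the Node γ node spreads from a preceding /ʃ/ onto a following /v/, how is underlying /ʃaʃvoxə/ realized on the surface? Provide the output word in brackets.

Terminals under Node γ in this geometry: [labial], [round], [anterior], [strident], [distributed], [coronal].
The target acquires /ʃ/'s values for everything under Node γ — [−labial], [−anterior], [+strident], [+distributed], [+coronal] — while keeping its own [voice], [spread glottis], [constricted glottis], ….
Among the inventory, only /ʒ/ has exactly this specification, giving the surface form [ʃaʃʒoxə].

[ʃaʃʒoxə]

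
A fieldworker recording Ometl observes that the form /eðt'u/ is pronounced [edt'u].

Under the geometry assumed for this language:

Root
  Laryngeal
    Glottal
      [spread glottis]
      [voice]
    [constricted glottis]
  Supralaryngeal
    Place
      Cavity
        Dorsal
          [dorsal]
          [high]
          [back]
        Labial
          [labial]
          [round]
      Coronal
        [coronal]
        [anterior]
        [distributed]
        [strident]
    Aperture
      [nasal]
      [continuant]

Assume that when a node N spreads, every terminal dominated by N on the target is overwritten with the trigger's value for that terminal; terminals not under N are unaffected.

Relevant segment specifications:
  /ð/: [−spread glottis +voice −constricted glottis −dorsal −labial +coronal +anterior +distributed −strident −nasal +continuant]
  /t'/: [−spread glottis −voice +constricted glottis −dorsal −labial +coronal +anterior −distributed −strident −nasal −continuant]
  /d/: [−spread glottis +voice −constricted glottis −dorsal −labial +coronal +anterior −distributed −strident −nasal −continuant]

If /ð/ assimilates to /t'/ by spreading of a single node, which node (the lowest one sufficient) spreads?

Supralaryngeal

The alternation /ð/ → [d] changes [continuant], [distributed] and nothing else.
Tracing each changed feature up the tree, the paths first meet at Supralaryngeal; any lower node misses at least one of them.
If Supralaryngeal spreads, every terminal under it takes /t'/'s value, producing [d] as observed.
Had Root spread, [constricted glottis], [voice] would have taken /t'/'s values; they stay as in /ð/, confirming the spreading constituent is exactly Supralaryngeal.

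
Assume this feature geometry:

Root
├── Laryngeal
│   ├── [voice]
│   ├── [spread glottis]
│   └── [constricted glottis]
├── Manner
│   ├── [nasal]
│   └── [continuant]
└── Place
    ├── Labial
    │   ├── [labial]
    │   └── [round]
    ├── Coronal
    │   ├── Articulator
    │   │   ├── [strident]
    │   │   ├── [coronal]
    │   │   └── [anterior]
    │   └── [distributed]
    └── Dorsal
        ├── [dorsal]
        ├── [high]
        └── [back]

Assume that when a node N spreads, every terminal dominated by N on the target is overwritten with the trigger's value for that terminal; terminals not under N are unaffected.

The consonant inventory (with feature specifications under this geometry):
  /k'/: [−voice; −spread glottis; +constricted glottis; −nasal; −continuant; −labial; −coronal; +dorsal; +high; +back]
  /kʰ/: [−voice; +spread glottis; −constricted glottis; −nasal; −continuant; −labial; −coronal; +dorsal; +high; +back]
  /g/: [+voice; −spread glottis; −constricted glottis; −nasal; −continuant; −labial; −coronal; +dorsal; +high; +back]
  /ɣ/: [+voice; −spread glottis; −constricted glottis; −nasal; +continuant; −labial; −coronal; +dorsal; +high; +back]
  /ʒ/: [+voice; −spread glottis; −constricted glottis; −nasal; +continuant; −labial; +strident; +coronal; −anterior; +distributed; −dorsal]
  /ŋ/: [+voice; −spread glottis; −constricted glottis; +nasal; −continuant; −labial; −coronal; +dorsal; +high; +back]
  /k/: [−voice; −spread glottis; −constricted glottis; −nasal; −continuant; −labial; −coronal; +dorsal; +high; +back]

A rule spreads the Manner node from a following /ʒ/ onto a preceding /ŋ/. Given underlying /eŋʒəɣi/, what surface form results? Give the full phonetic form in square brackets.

Terminals under Manner in this geometry: [nasal], [continuant].
Spreading Manner from /ʒ/ onto /ŋ/ replaces those values with /ʒ/'s: [−nasal], [+continuant]. Features outside Manner ([voice], [spread glottis], [constricted glottis], …) stay as in /ŋ/.
Among the inventory, only /ɣ/ has exactly this specification, giving the surface form [eɣʒəɣi].

[eɣʒəɣi]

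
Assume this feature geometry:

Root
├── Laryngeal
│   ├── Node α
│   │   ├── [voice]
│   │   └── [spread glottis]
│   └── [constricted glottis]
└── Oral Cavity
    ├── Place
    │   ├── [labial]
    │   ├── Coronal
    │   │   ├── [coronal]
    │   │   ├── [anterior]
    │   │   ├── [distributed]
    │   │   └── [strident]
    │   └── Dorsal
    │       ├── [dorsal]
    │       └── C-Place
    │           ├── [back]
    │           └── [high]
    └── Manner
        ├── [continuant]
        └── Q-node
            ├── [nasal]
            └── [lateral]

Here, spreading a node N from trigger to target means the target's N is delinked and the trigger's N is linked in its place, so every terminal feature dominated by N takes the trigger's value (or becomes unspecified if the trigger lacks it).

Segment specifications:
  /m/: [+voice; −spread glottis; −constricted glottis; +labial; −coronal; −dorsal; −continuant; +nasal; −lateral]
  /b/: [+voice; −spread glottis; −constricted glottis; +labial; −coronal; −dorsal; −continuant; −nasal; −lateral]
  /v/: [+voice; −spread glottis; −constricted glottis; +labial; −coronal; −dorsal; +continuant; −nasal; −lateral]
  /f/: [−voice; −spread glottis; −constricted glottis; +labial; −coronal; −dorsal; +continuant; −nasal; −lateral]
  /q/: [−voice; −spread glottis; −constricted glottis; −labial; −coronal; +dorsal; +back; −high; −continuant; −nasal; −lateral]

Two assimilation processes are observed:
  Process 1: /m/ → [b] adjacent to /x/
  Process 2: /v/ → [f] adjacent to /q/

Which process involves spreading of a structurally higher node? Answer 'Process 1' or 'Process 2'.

Process 2

Process 1 alters [nasal]; the lowest dominating node is [nasal] (depth 4 from Root).
In Process 2, [voice] changes, so the minimal spreading node is [voice] at depth 3.
[voice] (depth 3) sits above [nasal] (depth 4), making Process 2 the one with the higher spreading node.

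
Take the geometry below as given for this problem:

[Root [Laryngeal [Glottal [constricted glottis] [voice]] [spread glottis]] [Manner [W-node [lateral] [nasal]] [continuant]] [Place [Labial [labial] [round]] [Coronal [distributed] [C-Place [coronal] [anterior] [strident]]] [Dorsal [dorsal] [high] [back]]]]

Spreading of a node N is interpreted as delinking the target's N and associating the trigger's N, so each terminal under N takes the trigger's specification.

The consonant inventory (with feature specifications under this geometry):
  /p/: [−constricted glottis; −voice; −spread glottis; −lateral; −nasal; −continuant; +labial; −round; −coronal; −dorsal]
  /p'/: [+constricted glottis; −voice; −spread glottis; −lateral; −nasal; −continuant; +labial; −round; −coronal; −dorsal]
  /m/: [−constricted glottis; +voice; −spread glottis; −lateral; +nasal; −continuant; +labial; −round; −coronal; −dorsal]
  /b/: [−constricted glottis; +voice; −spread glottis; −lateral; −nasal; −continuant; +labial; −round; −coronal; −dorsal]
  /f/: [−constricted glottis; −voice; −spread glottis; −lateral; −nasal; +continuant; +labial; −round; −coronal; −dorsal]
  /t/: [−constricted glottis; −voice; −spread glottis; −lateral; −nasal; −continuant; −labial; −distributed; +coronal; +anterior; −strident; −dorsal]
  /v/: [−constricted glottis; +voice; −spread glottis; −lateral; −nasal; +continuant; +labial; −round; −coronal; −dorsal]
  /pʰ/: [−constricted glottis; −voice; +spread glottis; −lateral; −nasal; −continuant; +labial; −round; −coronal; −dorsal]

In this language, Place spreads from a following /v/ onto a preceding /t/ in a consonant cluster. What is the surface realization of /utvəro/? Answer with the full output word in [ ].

[upvəro]

Terminals under Place in this geometry: [labial], [round], [distributed], [coronal], [anterior], [strident], [dorsal], [high], [back].
After delinking /t/'s Place and linking /v/'s, the affected terminals become [+labial], [−round], [−coronal], [−dorsal]; [constricted glottis], [voice], [spread glottis], … (outside Place) are retained from /t/.
Among the inventory, only /p/ has exactly this specification, giving the surface form [upvəro].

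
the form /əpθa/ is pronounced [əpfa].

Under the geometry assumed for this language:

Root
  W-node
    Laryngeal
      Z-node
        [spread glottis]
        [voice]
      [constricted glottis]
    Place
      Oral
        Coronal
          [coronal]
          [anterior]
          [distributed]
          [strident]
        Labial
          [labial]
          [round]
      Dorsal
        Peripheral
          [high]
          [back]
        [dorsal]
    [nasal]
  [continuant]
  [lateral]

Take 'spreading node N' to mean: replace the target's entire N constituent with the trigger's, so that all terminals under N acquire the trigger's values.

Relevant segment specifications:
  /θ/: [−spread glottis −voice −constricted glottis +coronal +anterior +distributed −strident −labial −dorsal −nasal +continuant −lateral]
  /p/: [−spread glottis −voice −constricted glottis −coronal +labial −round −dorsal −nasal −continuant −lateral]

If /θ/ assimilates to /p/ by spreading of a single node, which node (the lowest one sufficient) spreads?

Oral

/θ/ and [f] differ in [labial], [round], [coronal], [anterior], [distributed], [strident]; every other specified feature is identical.
Tracing each changed feature up the tree, the paths first meet at Oral; any lower node misses at least one of them.
Delinking /θ/'s Oral and associating /p/'s Oral gives precisely the feature bundle of [f].
[continuant], a feature on which the two segments disagree outside Oral, is unchanged — nothing dominating it spread, and Oral is the minimal sufficient constituent.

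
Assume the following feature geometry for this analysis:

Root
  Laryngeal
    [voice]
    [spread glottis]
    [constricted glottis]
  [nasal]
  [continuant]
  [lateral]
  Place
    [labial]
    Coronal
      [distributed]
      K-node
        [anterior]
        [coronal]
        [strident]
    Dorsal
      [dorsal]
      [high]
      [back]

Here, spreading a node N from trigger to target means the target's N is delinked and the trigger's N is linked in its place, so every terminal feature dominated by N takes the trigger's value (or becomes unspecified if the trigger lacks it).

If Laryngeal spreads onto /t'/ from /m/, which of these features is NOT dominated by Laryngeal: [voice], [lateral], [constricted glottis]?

[lateral]

Under this geometry, Laryngeal contains [voice], [spread glottis], [constricted glottis].
[constricted glottis], [voice] all lie under Laryngeal, so they are overwritten when Laryngeal spreads.
[lateral] attaches under Root, not under Laryngeal, so /t'/ retains its own value for [lateral].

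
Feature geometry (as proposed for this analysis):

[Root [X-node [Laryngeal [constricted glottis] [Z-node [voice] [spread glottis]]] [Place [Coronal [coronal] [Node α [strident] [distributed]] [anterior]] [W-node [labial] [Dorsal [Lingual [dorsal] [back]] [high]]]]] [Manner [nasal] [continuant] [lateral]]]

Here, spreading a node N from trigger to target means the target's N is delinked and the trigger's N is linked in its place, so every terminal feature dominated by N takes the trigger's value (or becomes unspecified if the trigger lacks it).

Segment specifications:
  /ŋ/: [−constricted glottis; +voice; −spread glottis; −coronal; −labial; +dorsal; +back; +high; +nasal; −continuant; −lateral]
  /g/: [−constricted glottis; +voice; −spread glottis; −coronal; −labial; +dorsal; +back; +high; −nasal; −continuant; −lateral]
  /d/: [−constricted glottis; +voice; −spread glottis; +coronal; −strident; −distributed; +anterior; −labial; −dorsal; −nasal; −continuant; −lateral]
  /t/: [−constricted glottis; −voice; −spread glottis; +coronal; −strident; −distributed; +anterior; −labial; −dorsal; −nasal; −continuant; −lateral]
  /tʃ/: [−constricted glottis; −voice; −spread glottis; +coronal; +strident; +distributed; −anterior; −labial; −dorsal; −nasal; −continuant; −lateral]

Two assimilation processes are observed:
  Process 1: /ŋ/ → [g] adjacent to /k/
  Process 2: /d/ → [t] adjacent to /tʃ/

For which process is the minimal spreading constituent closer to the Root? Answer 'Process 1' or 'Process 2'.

Process 1

In Process 1, [nasal] changes, so the minimal spreading node is [nasal] at depth 2.
In Process 2, [voice] changes, so the minimal spreading node is [voice] at depth 4.
[nasal] (depth 2) sits above [voice] (depth 4), making Process 1 the one with the higher spreading node.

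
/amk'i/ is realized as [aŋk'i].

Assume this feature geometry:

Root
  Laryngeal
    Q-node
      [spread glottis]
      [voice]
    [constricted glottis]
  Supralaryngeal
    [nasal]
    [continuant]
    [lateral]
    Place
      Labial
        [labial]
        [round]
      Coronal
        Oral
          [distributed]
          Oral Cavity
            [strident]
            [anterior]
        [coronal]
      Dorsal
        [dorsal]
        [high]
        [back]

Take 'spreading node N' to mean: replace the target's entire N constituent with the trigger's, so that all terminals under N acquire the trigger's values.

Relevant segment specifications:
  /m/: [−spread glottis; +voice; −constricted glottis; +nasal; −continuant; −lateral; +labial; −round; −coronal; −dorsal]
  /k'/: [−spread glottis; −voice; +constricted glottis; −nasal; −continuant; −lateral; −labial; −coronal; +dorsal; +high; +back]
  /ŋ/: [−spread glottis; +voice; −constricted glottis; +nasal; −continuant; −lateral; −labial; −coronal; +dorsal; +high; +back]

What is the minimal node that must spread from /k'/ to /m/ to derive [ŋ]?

/m/ and [ŋ] differ in [labial], [round], [dorsal], [high], [back]; every other specified feature is identical.
Tracing each changed feature up the tree, the paths first meet at Place; any lower node misses at least one of them.
Spreading Place from /k'/ overwrites each of those terminals with /k'/'s values, yielding exactly [ŋ].
Since [nasal] is preserved even though /k'/ disagrees there, no node above Place spread.

Place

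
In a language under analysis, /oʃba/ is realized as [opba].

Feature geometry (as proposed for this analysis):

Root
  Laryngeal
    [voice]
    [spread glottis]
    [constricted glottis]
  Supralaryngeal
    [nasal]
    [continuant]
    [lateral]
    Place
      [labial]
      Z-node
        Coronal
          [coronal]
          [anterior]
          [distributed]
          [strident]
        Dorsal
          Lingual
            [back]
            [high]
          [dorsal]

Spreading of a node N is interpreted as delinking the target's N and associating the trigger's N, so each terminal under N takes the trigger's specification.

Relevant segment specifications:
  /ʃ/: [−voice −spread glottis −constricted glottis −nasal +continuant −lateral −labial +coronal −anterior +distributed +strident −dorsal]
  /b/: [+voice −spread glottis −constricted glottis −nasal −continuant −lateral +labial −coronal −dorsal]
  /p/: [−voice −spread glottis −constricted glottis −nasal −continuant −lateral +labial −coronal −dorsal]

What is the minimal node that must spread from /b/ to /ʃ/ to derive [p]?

Feature comparison: [continuant], [labial], [coronal], [anterior], [distributed], [strident] differ between /ʃ/ and [p]; the remaining terminals match.
The smallest constituent containing every changed terminal is Supralaryngeal — each of its daughters lacks at least one of the affected features.
Spreading Supralaryngeal from /b/ overwrites each of those terminals with /b/'s values, yielding exactly [p].
[voice] — on which /b/ differs from /ʃ/ — is unchanged, so Root cannot have spread; the constituent is no larger than Supralaryngeal.

Supralaryngeal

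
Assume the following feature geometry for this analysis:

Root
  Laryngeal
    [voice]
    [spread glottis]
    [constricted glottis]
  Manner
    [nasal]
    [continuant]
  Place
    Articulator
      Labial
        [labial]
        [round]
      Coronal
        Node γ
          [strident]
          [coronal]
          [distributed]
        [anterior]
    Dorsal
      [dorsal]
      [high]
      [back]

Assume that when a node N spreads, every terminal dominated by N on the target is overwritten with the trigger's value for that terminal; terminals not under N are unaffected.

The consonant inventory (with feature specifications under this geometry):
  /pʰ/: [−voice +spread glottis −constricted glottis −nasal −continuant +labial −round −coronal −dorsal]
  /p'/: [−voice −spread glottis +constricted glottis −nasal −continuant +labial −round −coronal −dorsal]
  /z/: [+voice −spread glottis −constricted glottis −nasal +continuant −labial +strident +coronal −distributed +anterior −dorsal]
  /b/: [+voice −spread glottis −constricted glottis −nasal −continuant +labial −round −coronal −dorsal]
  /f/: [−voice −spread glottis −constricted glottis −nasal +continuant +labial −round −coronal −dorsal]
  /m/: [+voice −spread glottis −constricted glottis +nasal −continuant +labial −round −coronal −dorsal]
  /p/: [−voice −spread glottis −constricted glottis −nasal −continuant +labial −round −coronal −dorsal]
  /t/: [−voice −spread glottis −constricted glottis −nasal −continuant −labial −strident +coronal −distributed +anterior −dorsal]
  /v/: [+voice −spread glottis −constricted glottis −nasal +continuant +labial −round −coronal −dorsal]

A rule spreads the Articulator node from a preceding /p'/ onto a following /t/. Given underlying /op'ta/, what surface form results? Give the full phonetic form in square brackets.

[op'pa]

Terminals under Articulator in this geometry: [labial], [round], [strident], [coronal], [distributed], [anterior].
The target acquires /p'/'s values for everything under Articulator — [+labial], [−round], [−coronal] — while keeping its own [voice], [spread glottis], [constricted glottis], ….
The resulting bundle matches /p/ in the inventory; substituting it for /t/ gives [op'pa].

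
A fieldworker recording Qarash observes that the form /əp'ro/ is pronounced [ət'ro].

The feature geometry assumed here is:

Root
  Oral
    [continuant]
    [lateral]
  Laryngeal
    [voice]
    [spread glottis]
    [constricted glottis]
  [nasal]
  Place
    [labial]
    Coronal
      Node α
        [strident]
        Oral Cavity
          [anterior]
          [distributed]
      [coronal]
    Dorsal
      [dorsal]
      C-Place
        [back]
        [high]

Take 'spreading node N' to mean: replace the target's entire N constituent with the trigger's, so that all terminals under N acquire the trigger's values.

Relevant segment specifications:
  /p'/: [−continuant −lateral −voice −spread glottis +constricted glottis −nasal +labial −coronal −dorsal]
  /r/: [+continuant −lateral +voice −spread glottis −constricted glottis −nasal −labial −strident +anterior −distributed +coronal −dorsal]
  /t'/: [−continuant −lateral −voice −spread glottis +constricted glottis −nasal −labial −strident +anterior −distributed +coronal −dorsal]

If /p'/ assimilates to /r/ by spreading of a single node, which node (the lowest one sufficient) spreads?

Place

Comparing /p'/ with its surface form [t'], the features that change are [labial], [coronal], [anterior], [distributed], [strident].
In this geometry the lowest node dominating all of them is Place: every daughter of Place dominates only a proper subset, so no lower node suffices.
Spreading Place from /r/ overwrites each of those terminals with /r/'s values, yielding exactly [t'].
[constricted glottis], [voice] — on which /r/ differs from /p'/ — are unchanged, so Root cannot have spread; the constituent is no larger than Place.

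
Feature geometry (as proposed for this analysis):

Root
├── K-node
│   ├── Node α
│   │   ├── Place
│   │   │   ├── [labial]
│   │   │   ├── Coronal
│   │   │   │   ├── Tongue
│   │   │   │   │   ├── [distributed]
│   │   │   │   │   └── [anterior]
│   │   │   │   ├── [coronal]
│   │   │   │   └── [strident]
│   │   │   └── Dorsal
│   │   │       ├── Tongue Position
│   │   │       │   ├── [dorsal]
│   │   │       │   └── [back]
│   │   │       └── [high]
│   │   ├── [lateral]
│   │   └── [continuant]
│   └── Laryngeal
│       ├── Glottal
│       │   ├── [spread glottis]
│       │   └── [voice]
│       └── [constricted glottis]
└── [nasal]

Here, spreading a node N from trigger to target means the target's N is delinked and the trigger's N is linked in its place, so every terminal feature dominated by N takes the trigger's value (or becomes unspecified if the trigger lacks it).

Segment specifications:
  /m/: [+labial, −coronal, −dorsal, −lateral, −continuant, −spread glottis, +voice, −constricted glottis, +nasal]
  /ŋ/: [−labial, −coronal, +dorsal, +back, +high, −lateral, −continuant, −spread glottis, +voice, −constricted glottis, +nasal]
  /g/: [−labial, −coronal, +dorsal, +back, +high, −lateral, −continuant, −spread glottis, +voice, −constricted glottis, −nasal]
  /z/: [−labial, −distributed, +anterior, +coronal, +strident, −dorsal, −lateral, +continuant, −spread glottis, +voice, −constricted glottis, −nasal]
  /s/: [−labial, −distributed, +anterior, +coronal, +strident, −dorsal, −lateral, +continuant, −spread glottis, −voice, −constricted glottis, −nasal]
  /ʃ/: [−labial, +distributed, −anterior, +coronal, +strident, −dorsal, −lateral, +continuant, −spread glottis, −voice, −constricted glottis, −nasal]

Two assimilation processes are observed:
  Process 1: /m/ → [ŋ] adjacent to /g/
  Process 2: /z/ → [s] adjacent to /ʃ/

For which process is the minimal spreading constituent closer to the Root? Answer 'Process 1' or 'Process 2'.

Process 1

Process 1 alters [labial], [dorsal], [high], [back]; the lowest common ancestor is Place (depth 3 from Root).
Process 2 alters [voice]; the lowest dominating node is [voice] (depth 4 from Root).
Place is closer to Root than [voice], so Process 1 spreads the higher node.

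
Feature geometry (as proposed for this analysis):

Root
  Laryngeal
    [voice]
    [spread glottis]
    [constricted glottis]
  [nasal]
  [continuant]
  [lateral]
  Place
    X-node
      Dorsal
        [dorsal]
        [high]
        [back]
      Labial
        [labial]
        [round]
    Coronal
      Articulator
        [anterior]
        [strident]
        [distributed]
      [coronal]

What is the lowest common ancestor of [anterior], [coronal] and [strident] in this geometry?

[anterior] lies under Articulator (below Place).
[coronal]: Root / Place / Coronal / [coronal].
[strident]: Root / Place / Coronal / Articulator / [strident].
The lowest node appearing on every path is Coronal; each proper daughter of Coronal fails to dominate at least one of the listed features.

Coronal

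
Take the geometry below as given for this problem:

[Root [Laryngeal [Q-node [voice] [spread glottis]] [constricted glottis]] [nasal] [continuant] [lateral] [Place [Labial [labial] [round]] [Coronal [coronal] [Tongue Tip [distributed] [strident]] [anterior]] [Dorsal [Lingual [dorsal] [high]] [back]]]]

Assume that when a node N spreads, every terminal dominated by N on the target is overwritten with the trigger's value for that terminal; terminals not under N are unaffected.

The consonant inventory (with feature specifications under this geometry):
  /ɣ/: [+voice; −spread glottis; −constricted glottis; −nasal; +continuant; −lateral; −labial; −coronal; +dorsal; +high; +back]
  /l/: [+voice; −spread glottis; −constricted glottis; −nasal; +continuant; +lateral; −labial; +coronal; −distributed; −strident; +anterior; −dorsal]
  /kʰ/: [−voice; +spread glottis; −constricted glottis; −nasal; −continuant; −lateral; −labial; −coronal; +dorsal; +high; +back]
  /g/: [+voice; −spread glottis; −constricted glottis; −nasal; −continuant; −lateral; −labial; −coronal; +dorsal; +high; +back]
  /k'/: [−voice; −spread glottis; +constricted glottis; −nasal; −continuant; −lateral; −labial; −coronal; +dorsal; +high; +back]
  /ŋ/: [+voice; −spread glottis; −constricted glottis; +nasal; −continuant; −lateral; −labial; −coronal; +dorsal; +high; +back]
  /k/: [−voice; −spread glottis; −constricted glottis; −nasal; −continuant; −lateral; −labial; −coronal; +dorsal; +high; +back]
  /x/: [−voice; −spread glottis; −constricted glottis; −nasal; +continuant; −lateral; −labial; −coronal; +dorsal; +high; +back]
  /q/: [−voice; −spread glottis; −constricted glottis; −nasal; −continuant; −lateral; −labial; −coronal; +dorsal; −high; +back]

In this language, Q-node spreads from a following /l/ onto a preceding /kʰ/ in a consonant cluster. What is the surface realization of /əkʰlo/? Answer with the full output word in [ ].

Terminals under Q-node in this geometry: [voice], [spread glottis].
The target acquires /l/'s values for everything under Q-node — [+voice], [−spread glottis] — while keeping its own [constricted glottis], [nasal], [continuant], ….
This feature bundle is that of [g], so /əkʰlo/ surfaces as [əglo].

[əglo]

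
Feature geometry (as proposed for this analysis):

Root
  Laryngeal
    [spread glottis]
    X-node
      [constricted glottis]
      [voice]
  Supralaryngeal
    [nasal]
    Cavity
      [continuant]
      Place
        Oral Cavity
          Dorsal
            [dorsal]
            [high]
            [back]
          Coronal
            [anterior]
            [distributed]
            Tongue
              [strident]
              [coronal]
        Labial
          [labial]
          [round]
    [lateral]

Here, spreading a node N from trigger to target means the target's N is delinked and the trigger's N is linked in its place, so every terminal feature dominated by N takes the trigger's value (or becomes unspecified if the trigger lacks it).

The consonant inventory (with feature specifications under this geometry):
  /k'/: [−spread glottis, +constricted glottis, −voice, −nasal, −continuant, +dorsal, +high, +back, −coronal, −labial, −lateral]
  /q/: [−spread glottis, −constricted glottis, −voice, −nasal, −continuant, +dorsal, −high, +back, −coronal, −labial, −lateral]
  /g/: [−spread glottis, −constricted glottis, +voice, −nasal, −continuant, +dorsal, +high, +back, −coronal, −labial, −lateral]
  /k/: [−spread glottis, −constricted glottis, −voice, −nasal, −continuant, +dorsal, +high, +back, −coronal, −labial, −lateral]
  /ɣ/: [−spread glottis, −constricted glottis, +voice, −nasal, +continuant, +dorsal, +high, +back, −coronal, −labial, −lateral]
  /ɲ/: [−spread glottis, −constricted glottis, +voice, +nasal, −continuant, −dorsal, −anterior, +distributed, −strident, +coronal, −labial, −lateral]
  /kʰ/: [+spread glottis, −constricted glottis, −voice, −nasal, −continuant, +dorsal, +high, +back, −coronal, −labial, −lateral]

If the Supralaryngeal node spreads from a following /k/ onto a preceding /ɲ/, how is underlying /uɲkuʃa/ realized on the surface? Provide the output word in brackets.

Terminals under Supralaryngeal in this geometry: [nasal], [continuant], [dorsal], [high], [back], [anterior], [distributed], [strident], [coronal], [labial], [round], [lateral].
After delinking /ɲ/'s Supralaryngeal and linking /k/'s, the affected terminals become [−nasal], [−continuant], [+dorsal], [+high], [+back], [−coronal], [−labial], [−lateral]; [spread glottis], [constricted glottis], [voice] (outside Supralaryngeal) are retained from /ɲ/.
This feature bundle is that of [g], so /uɲkuʃa/ surfaces as [ugkuʃa].

[ugkuʃa]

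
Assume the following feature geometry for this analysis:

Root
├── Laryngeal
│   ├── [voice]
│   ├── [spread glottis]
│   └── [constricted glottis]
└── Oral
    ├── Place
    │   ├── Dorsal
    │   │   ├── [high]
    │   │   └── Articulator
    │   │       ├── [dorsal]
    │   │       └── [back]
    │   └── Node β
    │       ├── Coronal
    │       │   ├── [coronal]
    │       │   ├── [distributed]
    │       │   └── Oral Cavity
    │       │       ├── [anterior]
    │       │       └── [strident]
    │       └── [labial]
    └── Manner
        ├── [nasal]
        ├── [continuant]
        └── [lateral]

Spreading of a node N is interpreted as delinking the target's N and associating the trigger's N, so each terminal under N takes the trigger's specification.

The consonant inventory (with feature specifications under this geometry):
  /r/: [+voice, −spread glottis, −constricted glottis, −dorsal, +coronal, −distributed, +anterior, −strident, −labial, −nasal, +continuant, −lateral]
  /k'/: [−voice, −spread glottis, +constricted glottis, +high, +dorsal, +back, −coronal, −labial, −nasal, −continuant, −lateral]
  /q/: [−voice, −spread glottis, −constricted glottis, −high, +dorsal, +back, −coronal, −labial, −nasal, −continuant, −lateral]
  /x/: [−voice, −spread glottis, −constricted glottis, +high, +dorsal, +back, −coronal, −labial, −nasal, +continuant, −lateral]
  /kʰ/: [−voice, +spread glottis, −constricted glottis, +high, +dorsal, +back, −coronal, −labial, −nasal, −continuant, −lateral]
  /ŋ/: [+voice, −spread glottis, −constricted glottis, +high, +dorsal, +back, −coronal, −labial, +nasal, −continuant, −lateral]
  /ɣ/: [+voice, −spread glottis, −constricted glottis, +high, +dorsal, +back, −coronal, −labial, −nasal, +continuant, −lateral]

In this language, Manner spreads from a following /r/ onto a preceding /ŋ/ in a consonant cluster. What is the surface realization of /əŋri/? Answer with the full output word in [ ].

Terminals under Manner in this geometry: [nasal], [continuant], [lateral].
After delinking /ŋ/'s Manner and linking /r/'s, the affected terminals become [−nasal], [+continuant], [−lateral]; [voice], [spread glottis], [constricted glottis], … (outside Manner) are retained from /ŋ/.
The resulting bundle matches /ɣ/ in the inventory; substituting it for /ŋ/ gives [əɣri].

[əɣri]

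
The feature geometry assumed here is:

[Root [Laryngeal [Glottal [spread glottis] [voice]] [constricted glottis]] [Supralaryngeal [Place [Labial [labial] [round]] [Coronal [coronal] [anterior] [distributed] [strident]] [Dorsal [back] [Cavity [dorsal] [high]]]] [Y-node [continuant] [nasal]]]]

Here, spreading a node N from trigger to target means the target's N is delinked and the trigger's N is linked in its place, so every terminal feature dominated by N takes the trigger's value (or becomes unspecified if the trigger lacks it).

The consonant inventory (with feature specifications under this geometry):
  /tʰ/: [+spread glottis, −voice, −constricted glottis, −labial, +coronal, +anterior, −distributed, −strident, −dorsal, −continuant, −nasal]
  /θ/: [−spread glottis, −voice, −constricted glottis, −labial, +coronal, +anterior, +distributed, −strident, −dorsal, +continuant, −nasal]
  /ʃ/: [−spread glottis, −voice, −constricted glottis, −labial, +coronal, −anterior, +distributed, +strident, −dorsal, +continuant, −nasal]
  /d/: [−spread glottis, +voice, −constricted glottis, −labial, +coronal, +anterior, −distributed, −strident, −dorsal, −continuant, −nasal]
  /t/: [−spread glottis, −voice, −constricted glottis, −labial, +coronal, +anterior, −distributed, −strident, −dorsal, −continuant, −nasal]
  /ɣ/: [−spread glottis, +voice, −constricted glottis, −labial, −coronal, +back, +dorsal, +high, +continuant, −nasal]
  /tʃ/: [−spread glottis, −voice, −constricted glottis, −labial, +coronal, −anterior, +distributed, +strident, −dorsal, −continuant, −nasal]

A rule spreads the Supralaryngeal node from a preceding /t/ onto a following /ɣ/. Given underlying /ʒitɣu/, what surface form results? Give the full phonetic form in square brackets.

[ʒitdu]

The Supralaryngeal node dominates the terminals [labial], [round], [coronal], [anterior], [distributed], [strident], [back], [dorsal], [high], [continuant], [nasal].
Spreading Supralaryngeal from /t/ onto /ɣ/ replaces those values with /t/'s: [−labial], [+coronal], [+anterior], [−distributed], [−strident], [−dorsal], [−continuant], [−nasal]. Features outside Supralaryngeal ([spread glottis], [voice], [constricted glottis]) stay as in /ɣ/.
Among the inventory, only /d/ has exactly this specification, giving the surface form [ʒitdu].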